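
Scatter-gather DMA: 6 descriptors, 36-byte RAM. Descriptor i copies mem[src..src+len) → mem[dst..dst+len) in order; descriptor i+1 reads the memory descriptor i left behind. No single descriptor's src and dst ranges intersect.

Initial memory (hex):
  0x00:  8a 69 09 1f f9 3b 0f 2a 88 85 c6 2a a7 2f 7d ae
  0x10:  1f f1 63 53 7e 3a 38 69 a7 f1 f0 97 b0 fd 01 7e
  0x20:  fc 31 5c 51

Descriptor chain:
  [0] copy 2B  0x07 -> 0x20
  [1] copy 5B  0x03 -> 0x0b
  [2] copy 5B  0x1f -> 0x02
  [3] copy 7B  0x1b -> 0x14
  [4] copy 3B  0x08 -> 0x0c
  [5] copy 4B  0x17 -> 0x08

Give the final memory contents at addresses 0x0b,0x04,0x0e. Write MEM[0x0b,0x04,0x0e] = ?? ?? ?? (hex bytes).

#0 dst[0x20+2] := {0x2a,0x88}
#1 dst[0x0b+5] := {0x1f,0xf9,0x3b,0x0f,0x2a}
#2 dst[0x02+5] := {0x7e,0x2a,0x88,0x5c,0x51}
#3 dst[0x14+7] := {0x97,0xb0,0xfd,0x01,0x7e,0x2a,0x88}
#4 dst[0x0c+3] := {0x88,0x85,0xc6}
#5 dst[0x08+4] := {0x01,0x7e,0x2a,0x88}
query mem[0x0b]=0x88, mem[0x04]=0x88, mem[0x0e]=0xc6

MEM[0x0b,0x04,0x0e] = 88 88 c6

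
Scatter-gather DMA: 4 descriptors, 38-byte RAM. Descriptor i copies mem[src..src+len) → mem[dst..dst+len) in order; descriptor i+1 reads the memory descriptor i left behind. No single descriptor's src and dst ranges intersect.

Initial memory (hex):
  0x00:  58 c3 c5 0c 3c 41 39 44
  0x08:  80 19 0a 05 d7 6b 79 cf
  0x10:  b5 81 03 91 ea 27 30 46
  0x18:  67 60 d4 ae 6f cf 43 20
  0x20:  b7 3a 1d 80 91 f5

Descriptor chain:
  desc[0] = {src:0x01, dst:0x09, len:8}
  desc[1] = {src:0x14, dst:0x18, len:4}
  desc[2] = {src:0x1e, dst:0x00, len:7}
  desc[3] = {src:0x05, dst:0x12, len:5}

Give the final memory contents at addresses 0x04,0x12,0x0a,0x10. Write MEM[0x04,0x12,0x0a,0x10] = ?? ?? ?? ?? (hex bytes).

MEM[0x04,0x12,0x0a,0x10] = 1d 80 c5 80

[0] 0x01->0x09 len=8 : c3 c5 0c 3c 41 39 44 80
[1] 0x14->0x18 len=4 : ea 27 30 46
[2] 0x1e->0x00 len=7 : 43 20 b7 3a 1d 80 91
[3] 0x05->0x12 len=5 : 80 91 44 80 c3
query mem[0x04]=0x1d, mem[0x12]=0x80, mem[0x0a]=0xc5, mem[0x10]=0x80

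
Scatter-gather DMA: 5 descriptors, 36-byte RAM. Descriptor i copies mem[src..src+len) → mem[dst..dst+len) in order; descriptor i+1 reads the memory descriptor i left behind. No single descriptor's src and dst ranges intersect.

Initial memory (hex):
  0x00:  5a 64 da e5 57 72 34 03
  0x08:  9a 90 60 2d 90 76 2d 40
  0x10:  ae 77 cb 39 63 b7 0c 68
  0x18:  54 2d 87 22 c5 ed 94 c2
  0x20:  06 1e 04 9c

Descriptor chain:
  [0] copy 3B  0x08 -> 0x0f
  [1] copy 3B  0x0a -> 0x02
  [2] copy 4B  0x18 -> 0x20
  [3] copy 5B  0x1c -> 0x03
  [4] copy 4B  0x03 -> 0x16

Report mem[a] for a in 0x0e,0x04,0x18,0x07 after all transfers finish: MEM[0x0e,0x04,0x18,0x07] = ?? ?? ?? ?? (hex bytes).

D0: mem[0x0f..0x11] <- [9a 90 60]
D1: mem[0x02..0x04] <- [60 2d 90]
D2: mem[0x20..0x23] <- [54 2d 87 22]
D3: mem[0x03..0x07] <- [c5 ed 94 c2 54]
D4: mem[0x16..0x19] <- [c5 ed 94 c2]
query mem[0x0e]=0x2d, mem[0x04]=0xed, mem[0x18]=0x94, mem[0x07]=0x54

MEM[0x0e,0x04,0x18,0x07] = 2d ed 94 54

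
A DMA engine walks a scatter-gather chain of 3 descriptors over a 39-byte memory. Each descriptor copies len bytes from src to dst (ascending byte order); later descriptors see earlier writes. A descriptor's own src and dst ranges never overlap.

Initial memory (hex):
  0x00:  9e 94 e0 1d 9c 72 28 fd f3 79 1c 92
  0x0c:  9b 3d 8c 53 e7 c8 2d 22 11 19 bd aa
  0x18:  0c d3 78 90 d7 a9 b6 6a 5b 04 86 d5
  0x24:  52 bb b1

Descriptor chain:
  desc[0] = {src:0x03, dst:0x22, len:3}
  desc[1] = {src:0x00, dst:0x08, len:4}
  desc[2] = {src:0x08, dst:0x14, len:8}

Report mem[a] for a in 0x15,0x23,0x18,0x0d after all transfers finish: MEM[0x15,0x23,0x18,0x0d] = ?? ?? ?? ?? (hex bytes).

  after D0: wrote 3B at 0x22 = 1d9c72
  after D1: wrote 4B at 0x08 = 9e94e01d
  after D2: wrote 8B at 0x14 = 9e94e01d9b3d8c53
query mem[0x15]=0x94, mem[0x23]=0x9c, mem[0x18]=0x9b, mem[0x0d]=0x3d

MEM[0x15,0x23,0x18,0x0d] = 94 9c 9b 3d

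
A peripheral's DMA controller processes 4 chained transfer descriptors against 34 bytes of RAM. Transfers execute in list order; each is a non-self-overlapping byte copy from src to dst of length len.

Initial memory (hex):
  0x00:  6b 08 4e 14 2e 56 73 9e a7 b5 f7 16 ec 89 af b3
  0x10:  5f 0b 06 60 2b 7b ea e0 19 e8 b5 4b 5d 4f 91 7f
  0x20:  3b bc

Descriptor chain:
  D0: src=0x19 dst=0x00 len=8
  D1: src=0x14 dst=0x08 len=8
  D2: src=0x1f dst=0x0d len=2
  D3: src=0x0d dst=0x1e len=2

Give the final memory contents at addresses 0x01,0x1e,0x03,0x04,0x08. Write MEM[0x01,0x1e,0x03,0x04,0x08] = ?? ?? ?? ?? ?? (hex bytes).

MEM[0x01,0x1e,0x03,0x04,0x08] = b5 7f 5d 4f 2b

[0] 0x19->0x00 len=8 : e8 b5 4b 5d 4f 91 7f 3b
[1] 0x14->0x08 len=8 : 2b 7b ea e0 19 e8 b5 4b
[2] 0x1f->0x0d len=2 : 7f 3b
[3] 0x0d->0x1e len=2 : 7f 3b
query mem[0x01]=0xb5, mem[0x1e]=0x7f, mem[0x03]=0x5d, mem[0x04]=0x4f, mem[0x08]=0x2b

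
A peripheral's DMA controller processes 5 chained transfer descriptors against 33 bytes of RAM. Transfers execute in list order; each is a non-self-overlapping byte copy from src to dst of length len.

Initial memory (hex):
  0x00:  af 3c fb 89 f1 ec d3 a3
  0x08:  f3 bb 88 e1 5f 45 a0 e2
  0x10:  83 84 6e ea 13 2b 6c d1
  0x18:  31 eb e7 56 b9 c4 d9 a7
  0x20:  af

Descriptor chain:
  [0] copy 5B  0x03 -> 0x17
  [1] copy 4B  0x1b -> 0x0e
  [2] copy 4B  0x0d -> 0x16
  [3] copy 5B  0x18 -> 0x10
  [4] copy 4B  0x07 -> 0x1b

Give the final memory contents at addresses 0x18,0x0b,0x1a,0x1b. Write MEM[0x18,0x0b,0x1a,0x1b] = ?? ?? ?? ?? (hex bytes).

MEM[0x18,0x0b,0x1a,0x1b] = b9 e1 d3 a3

  after D0: wrote 5B at 0x17 = 89f1ecd3a3
  after D1: wrote 4B at 0x0e = a3b9c4d9
  after D2: wrote 4B at 0x16 = 45a3b9c4
  after D3: wrote 5B at 0x10 = b9c4d3a3b9
  after D4: wrote 4B at 0x1b = a3f3bb88
query mem[0x18]=0xb9, mem[0x0b]=0xe1, mem[0x1a]=0xd3, mem[0x1b]=0xa3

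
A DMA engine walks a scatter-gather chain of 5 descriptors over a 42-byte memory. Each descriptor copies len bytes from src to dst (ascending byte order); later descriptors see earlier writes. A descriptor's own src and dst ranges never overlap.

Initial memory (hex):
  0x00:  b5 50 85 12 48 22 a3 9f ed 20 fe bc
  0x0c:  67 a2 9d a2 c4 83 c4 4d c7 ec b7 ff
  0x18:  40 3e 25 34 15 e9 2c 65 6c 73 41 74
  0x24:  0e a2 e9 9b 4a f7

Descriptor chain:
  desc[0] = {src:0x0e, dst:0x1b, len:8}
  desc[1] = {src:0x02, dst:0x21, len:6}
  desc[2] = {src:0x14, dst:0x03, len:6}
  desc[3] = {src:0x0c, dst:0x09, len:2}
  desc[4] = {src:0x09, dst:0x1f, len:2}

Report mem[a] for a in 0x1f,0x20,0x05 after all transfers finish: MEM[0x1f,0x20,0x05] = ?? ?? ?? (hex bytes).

  after D0: wrote 8B at 0x1b = 9da2c483c44dc7ec
  after D1: wrote 6B at 0x21 = 85124822a39f
  after D2: wrote 6B at 0x03 = c7ecb7ff403e
  after D3: wrote 2B at 0x09 = 67a2
  after D4: wrote 2B at 0x1f = 67a2
query mem[0x1f]=0x67, mem[0x20]=0xa2, mem[0x05]=0xb7

MEM[0x1f,0x20,0x05] = 67 a2 b7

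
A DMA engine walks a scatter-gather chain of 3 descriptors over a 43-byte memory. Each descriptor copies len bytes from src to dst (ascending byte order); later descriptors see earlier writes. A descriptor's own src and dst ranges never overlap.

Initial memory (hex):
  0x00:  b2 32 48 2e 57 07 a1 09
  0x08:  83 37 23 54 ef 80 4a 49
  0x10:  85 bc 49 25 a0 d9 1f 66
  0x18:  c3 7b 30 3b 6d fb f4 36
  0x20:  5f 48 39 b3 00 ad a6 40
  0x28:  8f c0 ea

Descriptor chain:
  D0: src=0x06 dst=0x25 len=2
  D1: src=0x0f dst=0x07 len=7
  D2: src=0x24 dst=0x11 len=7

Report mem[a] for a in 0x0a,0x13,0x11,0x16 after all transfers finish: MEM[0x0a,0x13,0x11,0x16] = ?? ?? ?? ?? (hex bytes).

MEM[0x0a,0x13,0x11,0x16] = 49 09 00 c0

  after D0: wrote 2B at 0x25 = a109
  after D1: wrote 7B at 0x07 = 4985bc4925a0d9
  after D2: wrote 7B at 0x11 = 00a109408fc0ea
query mem[0x0a]=0x49, mem[0x13]=0x09, mem[0x11]=0x00, mem[0x16]=0xc0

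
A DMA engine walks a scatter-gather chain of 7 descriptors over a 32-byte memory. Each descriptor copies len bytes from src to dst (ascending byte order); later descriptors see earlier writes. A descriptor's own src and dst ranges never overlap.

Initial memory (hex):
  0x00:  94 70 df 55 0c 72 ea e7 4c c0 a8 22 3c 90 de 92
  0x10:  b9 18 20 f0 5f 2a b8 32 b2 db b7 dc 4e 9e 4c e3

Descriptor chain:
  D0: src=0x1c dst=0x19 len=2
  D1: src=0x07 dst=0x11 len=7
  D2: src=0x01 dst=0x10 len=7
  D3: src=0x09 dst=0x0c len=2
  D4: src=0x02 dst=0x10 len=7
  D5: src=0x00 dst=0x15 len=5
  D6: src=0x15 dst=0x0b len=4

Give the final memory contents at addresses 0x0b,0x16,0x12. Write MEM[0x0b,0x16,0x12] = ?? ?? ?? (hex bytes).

MEM[0x0b,0x16,0x12] = 94 70 0c

#0 dst[0x19+2] := {0x4e,0x9e}
#1 dst[0x11+7] := {0xe7,0x4c,0xc0,0xa8,0x22,0x3c,0x90}
#2 dst[0x10+7] := {0x70,0xdf,0x55,0x0c,0x72,0xea,0xe7}
#3 dst[0x0c+2] := {0xc0,0xa8}
#4 dst[0x10+7] := {0xdf,0x55,0x0c,0x72,0xea,0xe7,0x4c}
#5 dst[0x15+5] := {0x94,0x70,0xdf,0x55,0x0c}
#6 dst[0x0b+4] := {0x94,0x70,0xdf,0x55}
query mem[0x0b]=0x94, mem[0x16]=0x70, mem[0x12]=0x0c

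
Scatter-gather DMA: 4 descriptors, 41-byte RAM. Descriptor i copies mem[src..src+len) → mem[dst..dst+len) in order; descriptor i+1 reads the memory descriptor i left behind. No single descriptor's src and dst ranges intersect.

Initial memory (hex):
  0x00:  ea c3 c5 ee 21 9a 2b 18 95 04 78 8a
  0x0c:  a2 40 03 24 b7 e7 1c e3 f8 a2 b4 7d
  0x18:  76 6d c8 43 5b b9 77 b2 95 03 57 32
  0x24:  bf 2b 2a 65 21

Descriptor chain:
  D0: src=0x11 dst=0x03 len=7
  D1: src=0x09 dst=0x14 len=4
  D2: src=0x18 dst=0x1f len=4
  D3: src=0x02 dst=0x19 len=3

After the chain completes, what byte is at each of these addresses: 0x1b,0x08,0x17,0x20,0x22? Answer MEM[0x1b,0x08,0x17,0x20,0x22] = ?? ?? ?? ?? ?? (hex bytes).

MEM[0x1b,0x08,0x17,0x20,0x22] = 1c b4 a2 6d 43

D0: mem[0x03..0x09] <- [e7 1c e3 f8 a2 b4 7d]
D1: mem[0x14..0x17] <- [7d 78 8a a2]
D2: mem[0x1f..0x22] <- [76 6d c8 43]
D3: mem[0x19..0x1b] <- [c5 e7 1c]
query mem[0x1b]=0x1c, mem[0x08]=0xb4, mem[0x17]=0xa2, mem[0x20]=0x6d, mem[0x22]=0x43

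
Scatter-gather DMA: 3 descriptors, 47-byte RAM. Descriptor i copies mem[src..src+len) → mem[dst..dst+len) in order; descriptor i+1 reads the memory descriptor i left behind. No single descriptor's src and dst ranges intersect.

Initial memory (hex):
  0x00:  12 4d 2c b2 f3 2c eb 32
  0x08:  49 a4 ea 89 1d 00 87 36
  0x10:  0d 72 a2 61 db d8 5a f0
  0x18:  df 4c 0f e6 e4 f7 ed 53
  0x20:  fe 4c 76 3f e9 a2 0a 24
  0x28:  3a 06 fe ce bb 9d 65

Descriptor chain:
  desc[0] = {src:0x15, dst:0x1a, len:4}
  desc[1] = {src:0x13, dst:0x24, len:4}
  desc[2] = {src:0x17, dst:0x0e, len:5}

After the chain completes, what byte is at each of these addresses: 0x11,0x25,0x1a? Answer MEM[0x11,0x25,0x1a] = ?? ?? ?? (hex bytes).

MEM[0x11,0x25,0x1a] = d8 db d8

#0 dst[0x1a+4] := {0xd8,0x5a,0xf0,0xdf}
#1 dst[0x24+4] := {0x61,0xdb,0xd8,0x5a}
#2 dst[0x0e+5] := {0xf0,0xdf,0x4c,0xd8,0x5a}
query mem[0x11]=0xd8, mem[0x25]=0xdb, mem[0x1a]=0xd8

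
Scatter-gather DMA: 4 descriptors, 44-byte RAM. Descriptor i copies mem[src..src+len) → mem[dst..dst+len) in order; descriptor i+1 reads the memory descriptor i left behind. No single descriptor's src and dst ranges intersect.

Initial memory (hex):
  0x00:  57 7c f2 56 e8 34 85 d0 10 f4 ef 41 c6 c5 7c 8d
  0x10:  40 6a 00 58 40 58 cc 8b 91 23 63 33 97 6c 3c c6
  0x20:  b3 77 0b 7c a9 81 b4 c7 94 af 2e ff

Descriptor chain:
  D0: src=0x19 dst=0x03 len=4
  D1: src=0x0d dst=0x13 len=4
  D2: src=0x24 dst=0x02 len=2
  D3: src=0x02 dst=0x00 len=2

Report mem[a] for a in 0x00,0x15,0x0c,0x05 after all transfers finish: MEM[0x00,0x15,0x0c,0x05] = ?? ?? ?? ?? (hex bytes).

  after D0: wrote 4B at 0x03 = 23633397
  after D1: wrote 4B at 0x13 = c57c8d40
  after D2: wrote 2B at 0x02 = a981
  after D3: wrote 2B at 0x00 = a981
query mem[0x00]=0xa9, mem[0x15]=0x8d, mem[0x0c]=0xc6, mem[0x05]=0x33

MEM[0x00,0x15,0x0c,0x05] = a9 8d c6 33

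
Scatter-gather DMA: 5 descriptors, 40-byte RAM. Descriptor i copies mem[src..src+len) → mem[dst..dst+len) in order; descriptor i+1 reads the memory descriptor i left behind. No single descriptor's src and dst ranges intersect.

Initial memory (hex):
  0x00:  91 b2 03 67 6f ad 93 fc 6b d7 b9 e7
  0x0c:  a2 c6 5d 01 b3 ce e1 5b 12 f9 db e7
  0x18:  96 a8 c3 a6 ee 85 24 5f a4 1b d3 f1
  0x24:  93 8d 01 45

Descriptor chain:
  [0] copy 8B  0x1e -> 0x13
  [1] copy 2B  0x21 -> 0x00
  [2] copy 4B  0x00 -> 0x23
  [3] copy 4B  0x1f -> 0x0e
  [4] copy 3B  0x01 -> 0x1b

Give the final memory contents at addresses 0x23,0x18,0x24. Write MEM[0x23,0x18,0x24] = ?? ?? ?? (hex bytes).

#0 dst[0x13+8] := {0x24,0x5f,0xa4,0x1b,0xd3,0xf1,0x93,0x8d}
#1 dst[0x00+2] := {0x1b,0xd3}
#2 dst[0x23+4] := {0x1b,0xd3,0x03,0x67}
#3 dst[0x0e+4] := {0x5f,0xa4,0x1b,0xd3}
#4 dst[0x1b+3] := {0xd3,0x03,0x67}
query mem[0x23]=0x1b, mem[0x18]=0xf1, mem[0x24]=0xd3

MEM[0x23,0x18,0x24] = 1b f1 d3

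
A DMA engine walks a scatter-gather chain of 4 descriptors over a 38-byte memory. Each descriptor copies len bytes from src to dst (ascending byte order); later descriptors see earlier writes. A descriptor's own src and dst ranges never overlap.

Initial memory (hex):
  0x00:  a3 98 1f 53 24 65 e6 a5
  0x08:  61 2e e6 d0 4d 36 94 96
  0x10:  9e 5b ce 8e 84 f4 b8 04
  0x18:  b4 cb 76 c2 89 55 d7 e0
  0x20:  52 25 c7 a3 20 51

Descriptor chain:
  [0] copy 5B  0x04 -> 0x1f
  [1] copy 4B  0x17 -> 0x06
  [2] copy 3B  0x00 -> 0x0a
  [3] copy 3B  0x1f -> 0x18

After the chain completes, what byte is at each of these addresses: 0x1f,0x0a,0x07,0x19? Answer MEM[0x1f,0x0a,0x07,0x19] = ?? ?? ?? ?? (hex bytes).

D0: mem[0x1f..0x23] <- [24 65 e6 a5 61]
D1: mem[0x06..0x09] <- [04 b4 cb 76]
D2: mem[0x0a..0x0c] <- [a3 98 1f]
D3: mem[0x18..0x1a] <- [24 65 e6]
query mem[0x1f]=0x24, mem[0x0a]=0xa3, mem[0x07]=0xb4, mem[0x19]=0x65

MEM[0x1f,0x0a,0x07,0x19] = 24 a3 b4 65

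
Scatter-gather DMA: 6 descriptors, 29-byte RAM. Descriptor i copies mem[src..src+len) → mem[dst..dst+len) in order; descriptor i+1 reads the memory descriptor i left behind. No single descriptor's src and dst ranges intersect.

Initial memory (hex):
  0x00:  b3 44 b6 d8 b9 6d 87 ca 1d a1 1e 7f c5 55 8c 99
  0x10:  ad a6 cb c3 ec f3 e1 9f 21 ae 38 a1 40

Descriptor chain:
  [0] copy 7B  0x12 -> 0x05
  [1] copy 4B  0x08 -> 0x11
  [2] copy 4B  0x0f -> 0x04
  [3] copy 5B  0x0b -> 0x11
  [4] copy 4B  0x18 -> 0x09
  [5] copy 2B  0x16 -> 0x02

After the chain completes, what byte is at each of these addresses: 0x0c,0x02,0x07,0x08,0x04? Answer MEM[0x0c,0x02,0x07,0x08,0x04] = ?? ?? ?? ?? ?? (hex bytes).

[0] 0x12->0x05 len=7 : cb c3 ec f3 e1 9f 21
[1] 0x08->0x11 len=4 : f3 e1 9f 21
[2] 0x0f->0x04 len=4 : 99 ad f3 e1
[3] 0x0b->0x11 len=5 : 21 c5 55 8c 99
[4] 0x18->0x09 len=4 : 21 ae 38 a1
[5] 0x16->0x02 len=2 : e1 9f
query mem[0x0c]=0xa1, mem[0x02]=0xe1, mem[0x07]=0xe1, mem[0x08]=0xf3, mem[0x04]=0x99

MEM[0x0c,0x02,0x07,0x08,0x04] = a1 e1 e1 f3 99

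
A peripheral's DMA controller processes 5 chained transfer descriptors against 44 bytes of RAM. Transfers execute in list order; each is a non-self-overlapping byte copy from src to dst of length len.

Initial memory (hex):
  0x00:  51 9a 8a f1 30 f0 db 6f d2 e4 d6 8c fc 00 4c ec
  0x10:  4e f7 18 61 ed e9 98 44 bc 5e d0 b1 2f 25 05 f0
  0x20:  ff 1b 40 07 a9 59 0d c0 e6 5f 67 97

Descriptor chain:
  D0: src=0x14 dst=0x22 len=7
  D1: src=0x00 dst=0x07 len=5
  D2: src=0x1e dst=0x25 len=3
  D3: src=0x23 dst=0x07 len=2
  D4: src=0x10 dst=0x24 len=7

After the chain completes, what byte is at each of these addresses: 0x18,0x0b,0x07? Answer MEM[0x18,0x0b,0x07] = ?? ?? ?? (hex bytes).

MEM[0x18,0x0b,0x07] = bc 30 e9

D0: mem[0x22..0x28] <- [ed e9 98 44 bc 5e d0]
D1: mem[0x07..0x0b] <- [51 9a 8a f1 30]
D2: mem[0x25..0x27] <- [05 f0 ff]
D3: mem[0x07..0x08] <- [e9 98]
D4: mem[0x24..0x2a] <- [4e f7 18 61 ed e9 98]
query mem[0x18]=0xbc, mem[0x0b]=0x30, mem[0x07]=0xe9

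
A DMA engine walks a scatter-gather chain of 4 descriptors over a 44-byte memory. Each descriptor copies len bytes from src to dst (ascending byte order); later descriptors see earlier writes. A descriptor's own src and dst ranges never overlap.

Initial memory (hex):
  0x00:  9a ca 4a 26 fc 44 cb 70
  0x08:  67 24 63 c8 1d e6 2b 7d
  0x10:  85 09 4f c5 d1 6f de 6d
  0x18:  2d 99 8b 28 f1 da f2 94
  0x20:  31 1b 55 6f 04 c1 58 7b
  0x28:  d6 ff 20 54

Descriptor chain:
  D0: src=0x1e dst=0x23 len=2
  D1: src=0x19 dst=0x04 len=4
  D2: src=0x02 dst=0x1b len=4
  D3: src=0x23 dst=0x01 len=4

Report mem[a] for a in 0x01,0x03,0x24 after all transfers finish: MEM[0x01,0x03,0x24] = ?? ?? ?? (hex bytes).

  after D0: wrote 2B at 0x23 = f294
  after D1: wrote 4B at 0x04 = 998b28f1
  after D2: wrote 4B at 0x1b = 4a26998b
  after D3: wrote 4B at 0x01 = f294c158
query mem[0x01]=0xf2, mem[0x03]=0xc1, mem[0x24]=0x94

MEM[0x01,0x03,0x24] = f2 c1 94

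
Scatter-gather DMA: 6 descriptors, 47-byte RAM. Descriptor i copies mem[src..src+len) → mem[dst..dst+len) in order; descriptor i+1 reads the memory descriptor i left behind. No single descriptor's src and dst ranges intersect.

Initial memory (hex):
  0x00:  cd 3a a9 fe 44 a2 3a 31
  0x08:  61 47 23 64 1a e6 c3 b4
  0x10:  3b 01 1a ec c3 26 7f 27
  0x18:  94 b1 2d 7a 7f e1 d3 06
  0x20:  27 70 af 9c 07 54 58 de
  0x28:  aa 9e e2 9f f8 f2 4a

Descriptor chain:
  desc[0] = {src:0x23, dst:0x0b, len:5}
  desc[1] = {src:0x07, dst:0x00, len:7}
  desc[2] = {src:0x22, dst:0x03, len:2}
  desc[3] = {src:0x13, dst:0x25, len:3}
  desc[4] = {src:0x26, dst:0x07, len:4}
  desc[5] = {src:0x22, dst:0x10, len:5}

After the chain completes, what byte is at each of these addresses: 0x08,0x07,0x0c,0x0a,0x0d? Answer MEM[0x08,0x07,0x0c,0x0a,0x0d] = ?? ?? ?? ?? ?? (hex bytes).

D0: mem[0x0b..0x0f] <- [9c 07 54 58 de]
D1: mem[0x00..0x06] <- [31 61 47 23 9c 07 54]
D2: mem[0x03..0x04] <- [af 9c]
D3: mem[0x25..0x27] <- [ec c3 26]
D4: mem[0x07..0x0a] <- [c3 26 aa 9e]
D5: mem[0x10..0x14] <- [af 9c 07 ec c3]
query mem[0x08]=0x26, mem[0x07]=0xc3, mem[0x0c]=0x07, mem[0x0a]=0x9e, mem[0x0d]=0x54

MEM[0x08,0x07,0x0c,0x0a,0x0d] = 26 c3 07 9e 54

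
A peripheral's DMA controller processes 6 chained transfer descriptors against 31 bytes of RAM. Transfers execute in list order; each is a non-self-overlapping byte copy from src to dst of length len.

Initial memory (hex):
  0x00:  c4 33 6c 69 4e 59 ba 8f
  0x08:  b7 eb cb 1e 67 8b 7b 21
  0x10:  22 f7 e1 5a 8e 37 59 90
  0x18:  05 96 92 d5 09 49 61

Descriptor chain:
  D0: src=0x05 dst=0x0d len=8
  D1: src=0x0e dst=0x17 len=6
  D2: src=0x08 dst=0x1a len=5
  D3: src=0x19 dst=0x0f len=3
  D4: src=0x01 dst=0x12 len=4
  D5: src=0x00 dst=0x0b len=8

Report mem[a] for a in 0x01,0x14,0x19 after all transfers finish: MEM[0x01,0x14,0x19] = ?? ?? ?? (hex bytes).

MEM[0x01,0x14,0x19] = 33 69 b7

D0: mem[0x0d..0x14] <- [59 ba 8f b7 eb cb 1e 67]
D1: mem[0x17..0x1c] <- [ba 8f b7 eb cb 1e]
D2: mem[0x1a..0x1e] <- [b7 eb cb 1e 67]
D3: mem[0x0f..0x11] <- [b7 b7 eb]
D4: mem[0x12..0x15] <- [33 6c 69 4e]
D5: mem[0x0b..0x12] <- [c4 33 6c 69 4e 59 ba 8f]
query mem[0x01]=0x33, mem[0x14]=0x69, mem[0x19]=0xb7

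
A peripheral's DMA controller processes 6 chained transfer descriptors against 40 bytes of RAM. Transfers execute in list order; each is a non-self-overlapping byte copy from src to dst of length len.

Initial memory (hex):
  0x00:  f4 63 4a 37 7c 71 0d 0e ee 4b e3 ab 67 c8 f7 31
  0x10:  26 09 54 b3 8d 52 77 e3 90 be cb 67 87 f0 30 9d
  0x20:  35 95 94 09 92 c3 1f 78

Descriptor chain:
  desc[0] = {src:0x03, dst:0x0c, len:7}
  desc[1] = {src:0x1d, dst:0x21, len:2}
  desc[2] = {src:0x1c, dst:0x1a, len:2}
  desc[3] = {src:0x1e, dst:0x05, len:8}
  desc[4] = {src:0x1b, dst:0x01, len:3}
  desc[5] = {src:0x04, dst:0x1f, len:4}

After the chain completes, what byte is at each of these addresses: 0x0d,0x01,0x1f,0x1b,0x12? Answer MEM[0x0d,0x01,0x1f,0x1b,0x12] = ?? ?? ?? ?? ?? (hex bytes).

MEM[0x0d,0x01,0x1f,0x1b,0x12] = 7c f0 7c f0 4b

  after D0: wrote 7B at 0x0c = 377c710d0eee4b
  after D1: wrote 2B at 0x21 = f030
  after D2: wrote 2B at 0x1a = 87f0
  after D3: wrote 8B at 0x05 = 309d35f0300992c3
  after D4: wrote 3B at 0x01 = f087f0
  after D5: wrote 4B at 0x1f = 7c309d35
query mem[0x0d]=0x7c, mem[0x01]=0xf0, mem[0x1f]=0x7c, mem[0x1b]=0xf0, mem[0x12]=0x4b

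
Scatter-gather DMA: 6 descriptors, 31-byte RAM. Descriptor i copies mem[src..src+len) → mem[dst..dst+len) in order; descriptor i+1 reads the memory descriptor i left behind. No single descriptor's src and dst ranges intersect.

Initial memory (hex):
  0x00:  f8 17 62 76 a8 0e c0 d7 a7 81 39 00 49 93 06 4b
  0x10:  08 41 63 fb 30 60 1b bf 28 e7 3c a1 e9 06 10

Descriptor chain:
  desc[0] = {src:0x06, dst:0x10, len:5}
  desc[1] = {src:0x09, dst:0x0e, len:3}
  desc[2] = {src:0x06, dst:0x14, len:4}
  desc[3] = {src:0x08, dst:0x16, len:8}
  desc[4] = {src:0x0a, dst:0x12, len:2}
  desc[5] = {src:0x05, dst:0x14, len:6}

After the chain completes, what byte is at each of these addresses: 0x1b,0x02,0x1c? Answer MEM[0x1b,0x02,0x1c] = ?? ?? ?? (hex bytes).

MEM[0x1b,0x02,0x1c] = 93 62 81

#0 dst[0x10+5] := {0xc0,0xd7,0xa7,0x81,0x39}
#1 dst[0x0e+3] := {0x81,0x39,0x00}
#2 dst[0x14+4] := {0xc0,0xd7,0xa7,0x81}
#3 dst[0x16+8] := {0xa7,0x81,0x39,0x00,0x49,0x93,0x81,0x39}
#4 dst[0x12+2] := {0x39,0x00}
#5 dst[0x14+6] := {0x0e,0xc0,0xd7,0xa7,0x81,0x39}
query mem[0x1b]=0x93, mem[0x02]=0x62, mem[0x1c]=0x81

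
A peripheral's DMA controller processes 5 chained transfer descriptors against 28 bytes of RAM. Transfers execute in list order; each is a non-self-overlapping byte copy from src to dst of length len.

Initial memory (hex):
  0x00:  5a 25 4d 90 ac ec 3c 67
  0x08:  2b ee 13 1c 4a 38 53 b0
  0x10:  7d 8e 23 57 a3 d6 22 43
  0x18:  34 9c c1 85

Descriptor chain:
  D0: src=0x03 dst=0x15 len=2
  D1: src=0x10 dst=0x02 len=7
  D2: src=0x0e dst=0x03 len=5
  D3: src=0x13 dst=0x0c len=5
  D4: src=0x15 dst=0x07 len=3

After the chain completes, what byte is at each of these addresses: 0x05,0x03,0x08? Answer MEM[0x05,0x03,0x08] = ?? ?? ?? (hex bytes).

MEM[0x05,0x03,0x08] = 7d 53 ac

[0] 0x03->0x15 len=2 : 90 ac
[1] 0x10->0x02 len=7 : 7d 8e 23 57 a3 90 ac
[2] 0x0e->0x03 len=5 : 53 b0 7d 8e 23
[3] 0x13->0x0c len=5 : 57 a3 90 ac 43
[4] 0x15->0x07 len=3 : 90 ac 43
query mem[0x05]=0x7d, mem[0x03]=0x53, mem[0x08]=0xac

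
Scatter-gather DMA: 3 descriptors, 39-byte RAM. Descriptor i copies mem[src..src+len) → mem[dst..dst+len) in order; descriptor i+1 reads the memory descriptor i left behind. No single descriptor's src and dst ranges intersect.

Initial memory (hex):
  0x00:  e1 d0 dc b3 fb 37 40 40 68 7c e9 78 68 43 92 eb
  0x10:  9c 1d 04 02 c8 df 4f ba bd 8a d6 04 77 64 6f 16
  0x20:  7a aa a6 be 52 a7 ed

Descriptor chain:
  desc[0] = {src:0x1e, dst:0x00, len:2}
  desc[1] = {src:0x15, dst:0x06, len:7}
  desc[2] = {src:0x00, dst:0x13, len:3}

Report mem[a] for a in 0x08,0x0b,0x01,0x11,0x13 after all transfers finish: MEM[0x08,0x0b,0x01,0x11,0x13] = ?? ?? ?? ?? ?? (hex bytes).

[0] 0x1e->0x00 len=2 : 6f 16
[1] 0x15->0x06 len=7 : df 4f ba bd 8a d6 04
[2] 0x00->0x13 len=3 : 6f 16 dc
query mem[0x08]=0xba, mem[0x0b]=0xd6, mem[0x01]=0x16, mem[0x11]=0x1d, mem[0x13]=0x6f

MEM[0x08,0x0b,0x01,0x11,0x13] = ba d6 16 1d 6f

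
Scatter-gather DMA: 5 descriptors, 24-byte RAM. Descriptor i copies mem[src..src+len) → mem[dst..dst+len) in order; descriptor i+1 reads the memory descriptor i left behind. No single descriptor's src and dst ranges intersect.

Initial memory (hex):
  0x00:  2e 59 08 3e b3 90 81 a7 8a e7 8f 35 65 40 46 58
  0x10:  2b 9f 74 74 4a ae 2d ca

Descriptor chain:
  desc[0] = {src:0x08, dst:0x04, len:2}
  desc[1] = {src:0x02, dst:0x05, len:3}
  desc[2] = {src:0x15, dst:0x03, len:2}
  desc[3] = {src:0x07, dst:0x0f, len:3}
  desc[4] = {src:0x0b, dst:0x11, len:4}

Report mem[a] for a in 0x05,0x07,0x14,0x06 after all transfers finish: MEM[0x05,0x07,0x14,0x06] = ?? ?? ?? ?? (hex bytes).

MEM[0x05,0x07,0x14,0x06] = 08 8a 46 3e

D0: mem[0x04..0x05] <- [8a e7]
D1: mem[0x05..0x07] <- [08 3e 8a]
D2: mem[0x03..0x04] <- [ae 2d]
D3: mem[0x0f..0x11] <- [8a 8a e7]
D4: mem[0x11..0x14] <- [35 65 40 46]
query mem[0x05]=0x08, mem[0x07]=0x8a, mem[0x14]=0x46, mem[0x06]=0x3e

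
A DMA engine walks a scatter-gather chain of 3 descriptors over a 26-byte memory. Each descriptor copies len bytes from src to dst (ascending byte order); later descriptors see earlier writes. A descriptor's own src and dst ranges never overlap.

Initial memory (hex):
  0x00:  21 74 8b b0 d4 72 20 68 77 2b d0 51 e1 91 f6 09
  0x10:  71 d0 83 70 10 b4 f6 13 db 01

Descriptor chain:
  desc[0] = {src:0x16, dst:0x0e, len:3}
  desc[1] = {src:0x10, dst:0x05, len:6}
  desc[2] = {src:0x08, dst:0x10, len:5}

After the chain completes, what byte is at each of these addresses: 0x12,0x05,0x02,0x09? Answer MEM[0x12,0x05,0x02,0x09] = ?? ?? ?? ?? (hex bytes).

MEM[0x12,0x05,0x02,0x09] = b4 db 8b 10

D0: mem[0x0e..0x10] <- [f6 13 db]
D1: mem[0x05..0x0a] <- [db d0 83 70 10 b4]
D2: mem[0x10..0x14] <- [70 10 b4 51 e1]
query mem[0x12]=0xb4, mem[0x05]=0xdb, mem[0x02]=0x8b, mem[0x09]=0x10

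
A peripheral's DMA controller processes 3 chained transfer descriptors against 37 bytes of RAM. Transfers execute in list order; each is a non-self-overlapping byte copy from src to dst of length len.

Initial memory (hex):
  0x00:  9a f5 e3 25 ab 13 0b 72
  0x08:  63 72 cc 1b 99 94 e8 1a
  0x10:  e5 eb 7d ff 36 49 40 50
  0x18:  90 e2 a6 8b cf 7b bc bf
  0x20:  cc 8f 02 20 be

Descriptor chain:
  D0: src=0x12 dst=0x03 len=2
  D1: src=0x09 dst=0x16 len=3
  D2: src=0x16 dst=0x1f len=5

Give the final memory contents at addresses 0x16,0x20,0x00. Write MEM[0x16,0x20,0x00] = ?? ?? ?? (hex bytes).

MEM[0x16,0x20,0x00] = 72 cc 9a

D0: mem[0x03..0x04] <- [7d ff]
D1: mem[0x16..0x18] <- [72 cc 1b]
D2: mem[0x1f..0x23] <- [72 cc 1b e2 a6]
query mem[0x16]=0x72, mem[0x20]=0xcc, mem[0x00]=0x9a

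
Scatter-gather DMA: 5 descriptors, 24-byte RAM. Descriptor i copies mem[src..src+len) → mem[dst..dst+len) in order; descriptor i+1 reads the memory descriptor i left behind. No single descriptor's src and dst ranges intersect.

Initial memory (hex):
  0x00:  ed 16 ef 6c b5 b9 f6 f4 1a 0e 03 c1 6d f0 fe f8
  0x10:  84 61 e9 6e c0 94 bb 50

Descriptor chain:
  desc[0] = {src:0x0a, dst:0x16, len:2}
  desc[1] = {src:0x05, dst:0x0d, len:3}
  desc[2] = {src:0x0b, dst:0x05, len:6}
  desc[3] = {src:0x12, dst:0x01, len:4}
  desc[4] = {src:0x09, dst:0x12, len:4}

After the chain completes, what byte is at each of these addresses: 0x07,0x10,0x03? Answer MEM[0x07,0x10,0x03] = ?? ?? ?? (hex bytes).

[0] 0x0a->0x16 len=2 : 03 c1
[1] 0x05->0x0d len=3 : b9 f6 f4
[2] 0x0b->0x05 len=6 : c1 6d b9 f6 f4 84
[3] 0x12->0x01 len=4 : e9 6e c0 94
[4] 0x09->0x12 len=4 : f4 84 c1 6d
query mem[0x07]=0xb9, mem[0x10]=0x84, mem[0x03]=0xc0

MEM[0x07,0x10,0x03] = b9 84 c0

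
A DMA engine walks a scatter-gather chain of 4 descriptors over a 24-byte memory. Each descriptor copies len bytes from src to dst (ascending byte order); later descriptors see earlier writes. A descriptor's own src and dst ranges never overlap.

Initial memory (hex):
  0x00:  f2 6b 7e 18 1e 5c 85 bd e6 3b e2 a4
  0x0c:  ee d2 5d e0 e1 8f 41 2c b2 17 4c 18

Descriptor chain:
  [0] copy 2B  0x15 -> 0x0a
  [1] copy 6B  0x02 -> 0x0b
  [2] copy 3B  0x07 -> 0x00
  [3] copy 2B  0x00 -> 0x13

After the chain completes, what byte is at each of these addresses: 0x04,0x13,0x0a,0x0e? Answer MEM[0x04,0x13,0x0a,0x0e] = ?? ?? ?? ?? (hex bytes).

  after D0: wrote 2B at 0x0a = 174c
  after D1: wrote 6B at 0x0b = 7e181e5c85bd
  after D2: wrote 3B at 0x00 = bde63b
  after D3: wrote 2B at 0x13 = bde6
query mem[0x04]=0x1e, mem[0x13]=0xbd, mem[0x0a]=0x17, mem[0x0e]=0x5c

MEM[0x04,0x13,0x0a,0x0e] = 1e bd 17 5c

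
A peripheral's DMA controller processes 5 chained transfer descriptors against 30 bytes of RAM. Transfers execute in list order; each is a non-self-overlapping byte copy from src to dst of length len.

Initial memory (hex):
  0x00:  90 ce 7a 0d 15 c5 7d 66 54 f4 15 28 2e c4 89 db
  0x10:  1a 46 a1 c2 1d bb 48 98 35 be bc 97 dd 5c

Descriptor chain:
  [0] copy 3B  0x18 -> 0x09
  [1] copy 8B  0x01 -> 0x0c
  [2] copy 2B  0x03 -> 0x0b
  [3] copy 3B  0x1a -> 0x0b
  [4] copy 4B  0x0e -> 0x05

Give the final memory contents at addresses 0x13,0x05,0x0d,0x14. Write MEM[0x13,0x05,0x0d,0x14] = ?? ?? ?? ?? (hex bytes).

MEM[0x13,0x05,0x0d,0x14] = 54 0d dd 1d

[0] 0x18->0x09 len=3 : 35 be bc
[1] 0x01->0x0c len=8 : ce 7a 0d 15 c5 7d 66 54
[2] 0x03->0x0b len=2 : 0d 15
[3] 0x1a->0x0b len=3 : bc 97 dd
[4] 0x0e->0x05 len=4 : 0d 15 c5 7d
query mem[0x13]=0x54, mem[0x05]=0x0d, mem[0x0d]=0xdd, mem[0x14]=0x1d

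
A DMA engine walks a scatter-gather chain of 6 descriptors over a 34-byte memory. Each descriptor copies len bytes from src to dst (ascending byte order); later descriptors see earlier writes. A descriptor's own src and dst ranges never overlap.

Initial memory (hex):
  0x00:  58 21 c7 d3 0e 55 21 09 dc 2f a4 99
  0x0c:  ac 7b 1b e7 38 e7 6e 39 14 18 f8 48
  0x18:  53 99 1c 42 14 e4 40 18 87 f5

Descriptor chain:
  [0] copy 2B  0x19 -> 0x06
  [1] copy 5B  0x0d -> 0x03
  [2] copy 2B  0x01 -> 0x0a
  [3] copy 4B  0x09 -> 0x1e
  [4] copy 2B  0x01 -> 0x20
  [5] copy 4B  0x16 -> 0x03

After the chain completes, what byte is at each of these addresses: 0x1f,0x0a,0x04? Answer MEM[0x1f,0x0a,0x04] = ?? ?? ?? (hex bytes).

[0] 0x19->0x06 len=2 : 99 1c
[1] 0x0d->0x03 len=5 : 7b 1b e7 38 e7
[2] 0x01->0x0a len=2 : 21 c7
[3] 0x09->0x1e len=4 : 2f 21 c7 ac
[4] 0x01->0x20 len=2 : 21 c7
[5] 0x16->0x03 len=4 : f8 48 53 99
query mem[0x1f]=0x21, mem[0x0a]=0x21, mem[0x04]=0x48

MEM[0x1f,0x0a,0x04] = 21 21 48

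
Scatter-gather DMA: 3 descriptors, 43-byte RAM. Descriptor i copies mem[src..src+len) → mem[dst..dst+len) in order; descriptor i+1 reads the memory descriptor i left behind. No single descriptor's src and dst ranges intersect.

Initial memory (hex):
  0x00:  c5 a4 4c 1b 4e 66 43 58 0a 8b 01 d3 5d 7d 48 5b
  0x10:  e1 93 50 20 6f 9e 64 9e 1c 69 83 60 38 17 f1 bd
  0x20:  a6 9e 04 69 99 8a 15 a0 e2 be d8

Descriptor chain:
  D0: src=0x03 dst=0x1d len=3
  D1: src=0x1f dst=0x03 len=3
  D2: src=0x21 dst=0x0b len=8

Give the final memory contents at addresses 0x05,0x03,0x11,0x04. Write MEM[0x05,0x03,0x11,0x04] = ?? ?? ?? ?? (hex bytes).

[0] 0x03->0x1d len=3 : 1b 4e 66
[1] 0x1f->0x03 len=3 : 66 a6 9e
[2] 0x21->0x0b len=8 : 9e 04 69 99 8a 15 a0 e2
query mem[0x05]=0x9e, mem[0x03]=0x66, mem[0x11]=0xa0, mem[0x04]=0xa6

MEM[0x05,0x03,0x11,0x04] = 9e 66 a0 a6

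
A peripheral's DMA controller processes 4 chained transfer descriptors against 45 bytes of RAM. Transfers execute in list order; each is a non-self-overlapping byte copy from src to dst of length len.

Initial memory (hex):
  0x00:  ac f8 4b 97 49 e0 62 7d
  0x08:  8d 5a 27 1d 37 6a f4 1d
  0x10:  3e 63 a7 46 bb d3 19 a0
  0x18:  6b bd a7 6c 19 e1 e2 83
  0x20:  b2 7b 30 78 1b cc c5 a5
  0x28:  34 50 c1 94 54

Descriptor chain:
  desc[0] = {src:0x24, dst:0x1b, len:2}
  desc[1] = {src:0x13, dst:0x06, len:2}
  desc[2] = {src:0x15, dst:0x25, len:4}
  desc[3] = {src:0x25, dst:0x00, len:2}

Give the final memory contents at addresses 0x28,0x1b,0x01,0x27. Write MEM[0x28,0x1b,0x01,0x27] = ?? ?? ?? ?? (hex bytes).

D0: mem[0x1b..0x1c] <- [1b cc]
D1: mem[0x06..0x07] <- [46 bb]
D2: mem[0x25..0x28] <- [d3 19 a0 6b]
D3: mem[0x00..0x01] <- [d3 19]
query mem[0x28]=0x6b, mem[0x1b]=0x1b, mem[0x01]=0x19, mem[0x27]=0xa0

MEM[0x28,0x1b,0x01,0x27] = 6b 1b 19 a0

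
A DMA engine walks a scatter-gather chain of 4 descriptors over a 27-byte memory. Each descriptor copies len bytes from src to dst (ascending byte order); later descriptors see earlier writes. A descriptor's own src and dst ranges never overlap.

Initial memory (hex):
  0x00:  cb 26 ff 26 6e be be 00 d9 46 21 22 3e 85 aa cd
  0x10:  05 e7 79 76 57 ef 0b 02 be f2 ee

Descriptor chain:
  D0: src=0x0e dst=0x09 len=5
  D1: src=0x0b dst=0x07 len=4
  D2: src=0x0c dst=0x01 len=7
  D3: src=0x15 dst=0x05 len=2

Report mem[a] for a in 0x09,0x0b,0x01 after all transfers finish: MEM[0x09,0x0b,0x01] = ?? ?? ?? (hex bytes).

#0 dst[0x09+5] := {0xaa,0xcd,0x05,0xe7,0x79}
#1 dst[0x07+4] := {0x05,0xe7,0x79,0xaa}
#2 dst[0x01+7] := {0xe7,0x79,0xaa,0xcd,0x05,0xe7,0x79}
#3 dst[0x05+2] := {0xef,0x0b}
query mem[0x09]=0x79, mem[0x0b]=0x05, mem[0x01]=0xe7

MEM[0x09,0x0b,0x01] = 79 05 e7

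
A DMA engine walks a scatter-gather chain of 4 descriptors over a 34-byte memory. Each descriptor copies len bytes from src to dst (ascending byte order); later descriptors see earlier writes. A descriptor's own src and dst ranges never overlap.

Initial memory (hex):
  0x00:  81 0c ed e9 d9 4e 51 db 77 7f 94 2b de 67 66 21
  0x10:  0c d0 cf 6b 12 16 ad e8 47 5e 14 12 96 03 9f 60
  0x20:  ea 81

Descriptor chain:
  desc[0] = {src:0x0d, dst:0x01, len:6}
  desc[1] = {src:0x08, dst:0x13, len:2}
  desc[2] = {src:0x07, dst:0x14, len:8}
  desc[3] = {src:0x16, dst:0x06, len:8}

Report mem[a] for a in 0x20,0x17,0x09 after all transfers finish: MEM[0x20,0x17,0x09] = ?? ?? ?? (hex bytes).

D0: mem[0x01..0x06] <- [67 66 21 0c d0 cf]
D1: mem[0x13..0x14] <- [77 7f]
D2: mem[0x14..0x1b] <- [db 77 7f 94 2b de 67 66]
D3: mem[0x06..0x0d] <- [7f 94 2b de 67 66 96 03]
query mem[0x20]=0xea, mem[0x17]=0x94, mem[0x09]=0xde

MEM[0x20,0x17,0x09] = ea 94 de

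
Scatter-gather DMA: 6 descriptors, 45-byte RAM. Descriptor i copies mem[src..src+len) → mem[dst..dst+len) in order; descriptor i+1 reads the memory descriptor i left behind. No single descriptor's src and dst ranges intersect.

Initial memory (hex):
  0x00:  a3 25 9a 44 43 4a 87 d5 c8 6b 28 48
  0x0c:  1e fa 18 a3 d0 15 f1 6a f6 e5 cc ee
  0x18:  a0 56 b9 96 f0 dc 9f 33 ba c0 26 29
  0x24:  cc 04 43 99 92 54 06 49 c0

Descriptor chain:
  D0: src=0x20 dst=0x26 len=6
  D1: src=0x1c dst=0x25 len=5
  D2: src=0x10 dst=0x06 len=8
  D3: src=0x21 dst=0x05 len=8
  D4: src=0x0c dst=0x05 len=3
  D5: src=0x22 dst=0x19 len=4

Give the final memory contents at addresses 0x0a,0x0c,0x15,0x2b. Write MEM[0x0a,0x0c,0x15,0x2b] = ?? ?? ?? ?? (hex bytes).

  after D0: wrote 6B at 0x26 = bac02629cc04
  after D1: wrote 5B at 0x25 = f0dc9f33ba
  after D2: wrote 8B at 0x06 = d015f16af6e5ccee
  after D3: wrote 8B at 0x05 = c02629ccf0dc9f33
  after D4: wrote 3B at 0x05 = 33ee18
  after D5: wrote 4B at 0x19 = 2629ccf0
query mem[0x0a]=0xdc, mem[0x0c]=0x33, mem[0x15]=0xe5, mem[0x2b]=0x04

MEM[0x0a,0x0c,0x15,0x2b] = dc 33 e5 04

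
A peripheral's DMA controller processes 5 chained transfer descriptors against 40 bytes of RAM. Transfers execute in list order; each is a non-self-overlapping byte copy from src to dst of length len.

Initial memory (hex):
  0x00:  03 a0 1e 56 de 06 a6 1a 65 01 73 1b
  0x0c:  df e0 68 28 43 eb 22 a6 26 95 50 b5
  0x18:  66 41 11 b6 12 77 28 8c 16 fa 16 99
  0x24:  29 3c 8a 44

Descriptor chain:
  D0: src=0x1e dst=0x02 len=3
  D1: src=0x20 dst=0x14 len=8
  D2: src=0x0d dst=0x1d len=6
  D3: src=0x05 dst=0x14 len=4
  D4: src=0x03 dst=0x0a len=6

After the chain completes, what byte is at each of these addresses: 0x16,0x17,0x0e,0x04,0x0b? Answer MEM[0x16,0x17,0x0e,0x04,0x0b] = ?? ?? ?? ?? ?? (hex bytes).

MEM[0x16,0x17,0x0e,0x04,0x0b] = 1a 65 1a 16 16

D0: mem[0x02..0x04] <- [28 8c 16]
D1: mem[0x14..0x1b] <- [16 fa 16 99 29 3c 8a 44]
D2: mem[0x1d..0x22] <- [e0 68 28 43 eb 22]
D3: mem[0x14..0x17] <- [06 a6 1a 65]
D4: mem[0x0a..0x0f] <- [8c 16 06 a6 1a 65]
query mem[0x16]=0x1a, mem[0x17]=0x65, mem[0x0e]=0x1a, mem[0x04]=0x16, mem[0x0b]=0x16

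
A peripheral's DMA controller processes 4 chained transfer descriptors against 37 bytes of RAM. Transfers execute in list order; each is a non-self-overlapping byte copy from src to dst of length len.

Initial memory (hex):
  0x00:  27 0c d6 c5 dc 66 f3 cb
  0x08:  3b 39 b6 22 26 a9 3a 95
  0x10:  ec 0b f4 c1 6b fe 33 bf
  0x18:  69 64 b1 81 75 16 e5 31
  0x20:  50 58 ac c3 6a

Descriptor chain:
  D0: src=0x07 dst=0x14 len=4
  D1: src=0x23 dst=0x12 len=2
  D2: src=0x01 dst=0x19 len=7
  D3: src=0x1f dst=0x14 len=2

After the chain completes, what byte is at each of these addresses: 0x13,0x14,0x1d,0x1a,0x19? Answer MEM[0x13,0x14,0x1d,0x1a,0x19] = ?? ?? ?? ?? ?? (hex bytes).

[0] 0x07->0x14 len=4 : cb 3b 39 b6
[1] 0x23->0x12 len=2 : c3 6a
[2] 0x01->0x19 len=7 : 0c d6 c5 dc 66 f3 cb
[3] 0x1f->0x14 len=2 : cb 50
query mem[0x13]=0x6a, mem[0x14]=0xcb, mem[0x1d]=0x66, mem[0x1a]=0xd6, mem[0x19]=0x0c

MEM[0x13,0x14,0x1d,0x1a,0x19] = 6a cb 66 d6 0c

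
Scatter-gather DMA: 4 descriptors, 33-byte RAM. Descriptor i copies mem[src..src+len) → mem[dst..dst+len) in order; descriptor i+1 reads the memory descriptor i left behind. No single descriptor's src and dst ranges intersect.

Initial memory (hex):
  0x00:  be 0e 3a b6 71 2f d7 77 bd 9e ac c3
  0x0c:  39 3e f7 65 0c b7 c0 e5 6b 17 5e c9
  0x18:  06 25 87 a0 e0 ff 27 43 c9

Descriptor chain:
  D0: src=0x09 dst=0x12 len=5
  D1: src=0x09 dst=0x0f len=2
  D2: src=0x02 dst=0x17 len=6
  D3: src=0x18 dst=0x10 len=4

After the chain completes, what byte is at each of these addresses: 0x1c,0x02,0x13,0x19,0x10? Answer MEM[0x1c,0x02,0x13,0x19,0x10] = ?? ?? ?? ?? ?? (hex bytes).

MEM[0x1c,0x02,0x13,0x19,0x10] = 77 3a d7 71 b6

[0] 0x09->0x12 len=5 : 9e ac c3 39 3e
[1] 0x09->0x0f len=2 : 9e ac
[2] 0x02->0x17 len=6 : 3a b6 71 2f d7 77
[3] 0x18->0x10 len=4 : b6 71 2f d7
query mem[0x1c]=0x77, mem[0x02]=0x3a, mem[0x13]=0xd7, mem[0x19]=0x71, mem[0x10]=0xb6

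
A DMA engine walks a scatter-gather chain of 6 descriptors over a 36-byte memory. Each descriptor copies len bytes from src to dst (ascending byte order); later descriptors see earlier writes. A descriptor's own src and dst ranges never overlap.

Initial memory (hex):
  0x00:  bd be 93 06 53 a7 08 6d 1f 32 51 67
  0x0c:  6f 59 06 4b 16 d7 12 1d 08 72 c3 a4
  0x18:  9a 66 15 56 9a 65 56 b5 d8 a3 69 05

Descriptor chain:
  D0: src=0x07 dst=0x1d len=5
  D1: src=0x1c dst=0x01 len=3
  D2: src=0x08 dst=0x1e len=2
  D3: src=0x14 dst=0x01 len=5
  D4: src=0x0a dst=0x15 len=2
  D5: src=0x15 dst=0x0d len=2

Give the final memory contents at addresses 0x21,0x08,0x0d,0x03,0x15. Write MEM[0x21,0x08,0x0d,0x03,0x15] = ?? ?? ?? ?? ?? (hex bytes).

D0: mem[0x1d..0x21] <- [6d 1f 32 51 67]
D1: mem[0x01..0x03] <- [9a 6d 1f]
D2: mem[0x1e..0x1f] <- [1f 32]
D3: mem[0x01..0x05] <- [08 72 c3 a4 9a]
D4: mem[0x15..0x16] <- [51 67]
D5: mem[0x0d..0x0e] <- [51 67]
query mem[0x21]=0x67, mem[0x08]=0x1f, mem[0x0d]=0x51, mem[0x03]=0xc3, mem[0x15]=0x51

MEM[0x21,0x08,0x0d,0x03,0x15] = 67 1f 51 c3 51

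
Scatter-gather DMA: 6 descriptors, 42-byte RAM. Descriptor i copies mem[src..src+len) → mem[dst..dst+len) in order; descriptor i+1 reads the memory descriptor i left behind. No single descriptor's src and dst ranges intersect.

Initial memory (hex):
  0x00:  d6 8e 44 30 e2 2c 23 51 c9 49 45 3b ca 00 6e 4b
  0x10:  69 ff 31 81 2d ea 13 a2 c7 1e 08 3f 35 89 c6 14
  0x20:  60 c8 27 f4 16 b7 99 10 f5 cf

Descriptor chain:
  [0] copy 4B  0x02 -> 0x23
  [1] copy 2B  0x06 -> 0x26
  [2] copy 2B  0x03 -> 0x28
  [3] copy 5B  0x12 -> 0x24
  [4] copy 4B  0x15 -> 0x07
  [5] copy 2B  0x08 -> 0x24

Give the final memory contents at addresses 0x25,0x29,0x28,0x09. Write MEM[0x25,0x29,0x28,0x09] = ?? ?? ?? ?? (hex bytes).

D0: mem[0x23..0x26] <- [44 30 e2 2c]
D1: mem[0x26..0x27] <- [23 51]
D2: mem[0x28..0x29] <- [30 e2]
D3: mem[0x24..0x28] <- [31 81 2d ea 13]
D4: mem[0x07..0x0a] <- [ea 13 a2 c7]
D5: mem[0x24..0x25] <- [13 a2]
query mem[0x25]=0xa2, mem[0x29]=0xe2, mem[0x28]=0x13, mem[0x09]=0xa2

MEM[0x25,0x29,0x28,0x09] = a2 e2 13 a2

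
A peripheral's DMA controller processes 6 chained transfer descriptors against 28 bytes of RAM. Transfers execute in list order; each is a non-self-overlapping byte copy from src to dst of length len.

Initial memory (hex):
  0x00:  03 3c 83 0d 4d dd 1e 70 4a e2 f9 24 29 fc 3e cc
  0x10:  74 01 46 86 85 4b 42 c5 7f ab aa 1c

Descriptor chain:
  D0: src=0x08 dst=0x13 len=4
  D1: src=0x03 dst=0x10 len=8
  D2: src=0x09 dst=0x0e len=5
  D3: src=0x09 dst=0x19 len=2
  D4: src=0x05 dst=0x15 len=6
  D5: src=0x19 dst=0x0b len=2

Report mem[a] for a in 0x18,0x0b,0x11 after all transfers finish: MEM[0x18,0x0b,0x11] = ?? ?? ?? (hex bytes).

  after D0: wrote 4B at 0x13 = 4ae2f924
  after D1: wrote 8B at 0x10 = 0d4ddd1e704ae2f9
  after D2: wrote 5B at 0x0e = e2f92429fc
  after D3: wrote 2B at 0x19 = e2f9
  after D4: wrote 6B at 0x15 = dd1e704ae2f9
  after D5: wrote 2B at 0x0b = e2f9
query mem[0x18]=0x4a, mem[0x0b]=0xe2, mem[0x11]=0x29

MEM[0x18,0x0b,0x11] = 4a e2 29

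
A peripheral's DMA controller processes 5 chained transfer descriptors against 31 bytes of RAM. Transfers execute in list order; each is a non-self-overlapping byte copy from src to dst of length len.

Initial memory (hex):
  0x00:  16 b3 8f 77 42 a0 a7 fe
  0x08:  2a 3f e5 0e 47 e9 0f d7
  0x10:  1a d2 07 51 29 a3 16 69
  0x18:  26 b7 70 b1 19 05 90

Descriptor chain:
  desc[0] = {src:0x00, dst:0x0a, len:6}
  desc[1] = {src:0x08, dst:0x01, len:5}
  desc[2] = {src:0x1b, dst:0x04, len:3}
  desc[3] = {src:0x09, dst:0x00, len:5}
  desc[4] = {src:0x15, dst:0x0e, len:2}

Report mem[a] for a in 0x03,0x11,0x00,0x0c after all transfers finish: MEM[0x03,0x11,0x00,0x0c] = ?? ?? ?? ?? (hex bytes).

[0] 0x00->0x0a len=6 : 16 b3 8f 77 42 a0
[1] 0x08->0x01 len=5 : 2a 3f 16 b3 8f
[2] 0x1b->0x04 len=3 : b1 19 05
[3] 0x09->0x00 len=5 : 3f 16 b3 8f 77
[4] 0x15->0x0e len=2 : a3 16
query mem[0x03]=0x8f, mem[0x11]=0xd2, mem[0x00]=0x3f, mem[0x0c]=0x8f

MEM[0x03,0x11,0x00,0x0c] = 8f d2 3f 8f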